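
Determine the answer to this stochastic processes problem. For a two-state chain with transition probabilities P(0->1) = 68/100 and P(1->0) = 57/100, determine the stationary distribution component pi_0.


Stationary distribution: pi_0 = p10/(p01+p10), pi_1 = p01/(p01+p10)
p01 = 0.6800, p10 = 0.5700
pi_0 = 0.4560

0.4560


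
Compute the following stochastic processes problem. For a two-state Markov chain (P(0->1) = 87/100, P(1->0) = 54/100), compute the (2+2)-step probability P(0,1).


P^4 = P^2 * P^2
Computing via matrix multiplication of the transition matrix.
Entry (0,1) of P^4 = 0.5996

0.5996


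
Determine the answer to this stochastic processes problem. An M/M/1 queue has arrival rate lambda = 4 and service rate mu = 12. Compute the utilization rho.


rho = lambda/mu
= 4/12
= 0.3333

0.3333


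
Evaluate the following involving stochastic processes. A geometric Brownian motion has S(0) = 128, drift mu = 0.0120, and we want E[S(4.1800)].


E[S(t)] = S(0) * exp(mu * t)
= 128 * exp(0.0120 * 4.1800)
= 128 * 1.0514
= 134.5842

134.5842


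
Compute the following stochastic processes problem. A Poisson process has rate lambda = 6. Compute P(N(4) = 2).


P(N(t)=k) = (lambda*t)^k * exp(-lambda*t) / k!
lambda*t = 24
= 24^2 * exp(-24) / 2!
= 576 * 3.7751e-11 / 2
= 1.0872e-08

1.0872e-08


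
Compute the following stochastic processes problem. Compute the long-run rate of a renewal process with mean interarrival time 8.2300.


Long-run renewal rate = 1/E(X)
= 1/8.2300
= 0.1215

0.1215


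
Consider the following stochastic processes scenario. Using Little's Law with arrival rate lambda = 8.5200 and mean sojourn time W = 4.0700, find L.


Little's Law: L = lambda * W
= 8.5200 * 4.0700
= 34.6764

34.6764


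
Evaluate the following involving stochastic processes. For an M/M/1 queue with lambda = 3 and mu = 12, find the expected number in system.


rho = 3/12 = 0.2500
L = rho/(1-rho)
= 0.2500/0.7500
= 0.3333

0.3333


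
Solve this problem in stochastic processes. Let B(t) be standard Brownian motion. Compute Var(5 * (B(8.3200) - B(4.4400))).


Var(alpha*(B(t)-B(s))) = alpha^2 * (t-s)
= 5^2 * (8.3200 - 4.4400)
= 25 * 3.8800
= 97.0000

97.0000


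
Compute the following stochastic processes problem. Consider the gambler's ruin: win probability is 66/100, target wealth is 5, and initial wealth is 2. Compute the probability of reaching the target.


Gambler's ruin formula:
r = q/p = 0.3400/0.6600 = 0.5152
P(win) = (1 - r^i)/(1 - r^N)
= (1 - 0.5152^2)/(1 - 0.5152^5)
= 0.7623

0.7623


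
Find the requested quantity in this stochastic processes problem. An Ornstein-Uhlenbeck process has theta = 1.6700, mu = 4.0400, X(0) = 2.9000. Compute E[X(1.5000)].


E[X(t)] = mu + (X(0) - mu)*exp(-theta*t)
= 4.0400 + (2.9000 - 4.0400)*exp(-1.6700*1.5000)
= 4.0400 + -1.1400 * 0.0817
= 3.9469

3.9469


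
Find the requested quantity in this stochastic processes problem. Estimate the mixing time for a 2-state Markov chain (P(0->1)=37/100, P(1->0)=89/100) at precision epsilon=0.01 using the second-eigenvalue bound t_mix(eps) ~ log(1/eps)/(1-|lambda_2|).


lambda_2 = |1 - p01 - p10| = |1 - 0.3700 - 0.8900| = 0.2600
t_mix ~ log(1/eps)/(1 - |lambda_2|)
= log(100)/(1 - 0.2600) = 4.6052/0.7400
= 6.2232

6.2232


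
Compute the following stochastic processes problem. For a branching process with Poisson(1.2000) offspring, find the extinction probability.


Since mu = 1.2000 > 1, extinction prob q < 1.
Solve s = exp(mu*(s-1)) iteratively.
q = 0.6863

0.6863


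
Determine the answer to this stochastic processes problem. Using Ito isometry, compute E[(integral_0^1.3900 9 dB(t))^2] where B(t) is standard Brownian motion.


By Ito isometry: E[(int f dB)^2] = int f^2 dt
= 9^2 * 1.3900
= 81 * 1.3900 = 112.5900

112.5900


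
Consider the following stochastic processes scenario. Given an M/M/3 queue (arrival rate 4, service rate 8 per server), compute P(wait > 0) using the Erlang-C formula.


a = lambda/mu = 0.5000
rho = a/c = 0.1667
Erlang-C formula applied:
C(c,a) = 0.0152

0.0152


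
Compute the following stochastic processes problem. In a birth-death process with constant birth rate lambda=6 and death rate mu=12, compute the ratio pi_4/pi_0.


For birth-death process, pi_n/pi_0 = (lambda/mu)^n
= (6/12)^4
= 0.0625

0.0625


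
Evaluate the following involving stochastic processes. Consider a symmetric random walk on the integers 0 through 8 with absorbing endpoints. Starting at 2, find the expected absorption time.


For symmetric RW on 0,...,N with absorbing barriers, E(i) = i*(N-i)
E(2) = 2 * 6 = 12

12


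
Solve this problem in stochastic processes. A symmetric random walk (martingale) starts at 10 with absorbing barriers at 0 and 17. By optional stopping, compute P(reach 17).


By optional stopping theorem: E(M at tau) = M(0) = 10
P(hit 17)*17 + P(hit 0)*0 = 10
P(hit 17) = (10 - 0)/(17 - 0) = 10/17 = 0.5882

0.5882


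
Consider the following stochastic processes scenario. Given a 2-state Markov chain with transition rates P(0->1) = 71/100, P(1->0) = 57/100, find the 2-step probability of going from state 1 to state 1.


Computing P^2 by matrix multiplication.
P = [[0.2900, 0.7100], [0.5700, 0.4300]]
After raising P to the power 2:
P^2(1,1) = 0.5896

0.5896


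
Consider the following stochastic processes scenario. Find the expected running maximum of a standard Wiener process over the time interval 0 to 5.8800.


E(max B(s)) = sqrt(2t/pi)
= sqrt(2*5.8800/pi)
= sqrt(3.7433)
= 1.9348

1.9348


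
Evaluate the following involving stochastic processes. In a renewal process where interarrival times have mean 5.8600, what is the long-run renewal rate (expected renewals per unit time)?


Long-run renewal rate = 1/E(X)
= 1/5.8600
= 0.1706

0.1706


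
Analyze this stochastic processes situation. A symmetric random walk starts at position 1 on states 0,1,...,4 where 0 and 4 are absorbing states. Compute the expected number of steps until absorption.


For symmetric RW on 0,...,N with absorbing barriers, E(i) = i*(N-i)
E(1) = 1 * 3 = 3

3


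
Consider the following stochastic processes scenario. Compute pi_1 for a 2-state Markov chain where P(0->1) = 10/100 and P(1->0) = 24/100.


Stationary distribution: pi_0 = p10/(p01+p10), pi_1 = p01/(p01+p10)
p01 = 0.1000, p10 = 0.2400
pi_1 = 0.2941

0.2941


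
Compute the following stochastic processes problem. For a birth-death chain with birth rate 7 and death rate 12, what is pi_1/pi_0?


For birth-death process, pi_n/pi_0 = (lambda/mu)^n
= (7/12)^1
= 0.5833

0.5833


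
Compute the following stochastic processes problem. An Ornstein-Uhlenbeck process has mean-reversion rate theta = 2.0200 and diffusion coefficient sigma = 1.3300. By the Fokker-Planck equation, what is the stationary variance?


Stationary variance = sigma^2 / (2*theta)
= 1.3300^2 / (2*2.0200)
= 1.7689 / 4.0400
= 0.4378

0.4378


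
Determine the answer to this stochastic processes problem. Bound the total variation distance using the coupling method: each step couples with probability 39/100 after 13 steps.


TV distance bound <= (1-delta)^n
= (1 - 0.3900)^13
= 0.6100^13
= 0.0016

0.0016


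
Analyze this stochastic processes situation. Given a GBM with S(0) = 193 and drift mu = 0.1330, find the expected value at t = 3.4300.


E[S(t)] = S(0) * exp(mu * t)
= 193 * exp(0.1330 * 3.4300)
= 193 * 1.5781
= 304.5637

304.5637


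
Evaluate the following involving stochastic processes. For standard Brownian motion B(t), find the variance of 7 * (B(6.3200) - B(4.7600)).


Var(alpha*(B(t)-B(s))) = alpha^2 * (t-s)
= 7^2 * (6.3200 - 4.7600)
= 49 * 1.5600
= 76.4400

76.4400


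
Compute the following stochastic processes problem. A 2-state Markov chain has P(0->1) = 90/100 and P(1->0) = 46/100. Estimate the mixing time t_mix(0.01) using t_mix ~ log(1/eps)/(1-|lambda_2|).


lambda_2 = |1 - p01 - p10| = |1 - 0.9000 - 0.4600| = 0.3600
t_mix ~ log(1/eps)/(1 - |lambda_2|)
= log(100)/(1 - 0.3600) = 4.6052/0.6400
= 7.1956

7.1956


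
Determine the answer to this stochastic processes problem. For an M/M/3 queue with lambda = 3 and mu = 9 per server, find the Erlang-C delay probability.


a = lambda/mu = 0.3333
rho = a/c = 0.1111
Erlang-C formula applied:
C(c,a) = 0.0050

0.0050


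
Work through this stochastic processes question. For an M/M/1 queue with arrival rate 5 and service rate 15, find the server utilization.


rho = lambda/mu
= 5/15
= 0.3333

0.3333


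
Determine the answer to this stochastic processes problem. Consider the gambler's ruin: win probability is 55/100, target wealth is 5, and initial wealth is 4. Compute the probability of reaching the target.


Gambler's ruin formula:
r = q/p = 0.4500/0.5500 = 0.8182
P(win) = (1 - r^i)/(1 - r^N)
= (1 - 0.8182^4)/(1 - 0.8182^5)
= 0.8714

0.8714


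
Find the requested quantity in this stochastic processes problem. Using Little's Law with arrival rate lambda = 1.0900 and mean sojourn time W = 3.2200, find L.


Little's Law: L = lambda * W
= 1.0900 * 3.2200
= 3.5098

3.5098


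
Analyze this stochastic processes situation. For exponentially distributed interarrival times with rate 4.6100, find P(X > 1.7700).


P(X > t) = exp(-lambda * t)
= exp(-4.6100 * 1.7700)
= exp(-8.1597) = 2.8595e-04

2.8595e-04


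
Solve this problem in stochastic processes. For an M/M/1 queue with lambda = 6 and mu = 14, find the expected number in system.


rho = 6/14 = 0.4286
L = rho/(1-rho)
= 0.4286/0.5714
= 0.7500

0.7500


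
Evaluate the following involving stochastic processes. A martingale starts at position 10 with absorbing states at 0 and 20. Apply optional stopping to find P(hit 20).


By optional stopping theorem: E(M at tau) = M(0) = 10
P(hit 20)*20 + P(hit 0)*0 = 10
P(hit 20) = (10 - 0)/(20 - 0) = 1/2 = 0.5000

0.5000


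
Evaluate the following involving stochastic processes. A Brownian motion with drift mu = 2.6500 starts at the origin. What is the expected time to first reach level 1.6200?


Expected first passage time = a/mu
= 1.6200/2.6500
= 0.6113

0.6113


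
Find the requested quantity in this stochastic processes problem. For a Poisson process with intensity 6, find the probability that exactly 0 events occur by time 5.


P(N(t)=k) = (lambda*t)^k * exp(-lambda*t) / k!
lambda*t = 30
= 30^0 * exp(-30) / 0!
= 1 * 9.3576e-14 / 1
= 9.3576e-14

9.3576e-14


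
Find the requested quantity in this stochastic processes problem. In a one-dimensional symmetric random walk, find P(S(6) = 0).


P(S(6) = 0) = C(6,3) / 4^3
= 20 / 64
= 0.3125

0.3125


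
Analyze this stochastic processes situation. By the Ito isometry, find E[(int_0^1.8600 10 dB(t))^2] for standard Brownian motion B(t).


By Ito isometry: E[(int f dB)^2] = int f^2 dt
= 10^2 * 1.8600
= 100 * 1.8600 = 186.0000

186.0000


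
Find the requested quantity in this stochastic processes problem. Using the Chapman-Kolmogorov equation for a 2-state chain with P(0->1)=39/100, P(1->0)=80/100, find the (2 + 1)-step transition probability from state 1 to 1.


P^3 = P^2 * P^1
Computing via matrix multiplication of the transition matrix.
Entry (1,1) of P^3 = 0.3231

0.3231


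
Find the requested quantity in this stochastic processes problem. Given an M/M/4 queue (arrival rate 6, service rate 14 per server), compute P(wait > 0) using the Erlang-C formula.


a = lambda/mu = 0.4286
rho = a/c = 0.1071
Erlang-C formula applied:
C(c,a) = 0.0010

0.0010


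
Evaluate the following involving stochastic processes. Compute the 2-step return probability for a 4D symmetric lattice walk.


P(return in 2 steps) = P(reverse first step) = 1/(2d)
= 1/8
= 0.1250

0.1250


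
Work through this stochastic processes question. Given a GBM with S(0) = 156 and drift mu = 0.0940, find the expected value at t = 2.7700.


E[S(t)] = S(0) * exp(mu * t)
= 156 * exp(0.0940 * 2.7700)
= 156 * 1.2974
= 202.3980

202.3980


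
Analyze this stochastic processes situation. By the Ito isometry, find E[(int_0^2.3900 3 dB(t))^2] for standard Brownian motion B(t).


By Ito isometry: E[(int f dB)^2] = int f^2 dt
= 3^2 * 2.3900
= 9 * 2.3900 = 21.5100

21.5100


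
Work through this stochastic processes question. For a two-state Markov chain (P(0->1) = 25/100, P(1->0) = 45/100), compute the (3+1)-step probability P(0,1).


P^4 = P^3 * P^1
Computing via matrix multiplication of the transition matrix.
Entry (0,1) of P^4 = 0.3543

0.3543


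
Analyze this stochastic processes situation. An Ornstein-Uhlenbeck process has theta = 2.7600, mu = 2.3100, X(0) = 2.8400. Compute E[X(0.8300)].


E[X(t)] = mu + (X(0) - mu)*exp(-theta*t)
= 2.3100 + (2.8400 - 2.3100)*exp(-2.7600*0.8300)
= 2.3100 + 0.5300 * 0.1012
= 2.3636

2.3636


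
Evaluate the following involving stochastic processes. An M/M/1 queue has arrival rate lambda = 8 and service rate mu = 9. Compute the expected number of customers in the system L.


rho = 8/9 = 0.8889
L = rho/(1-rho)
= 0.8889/0.1111
= 8.0000

8.0000


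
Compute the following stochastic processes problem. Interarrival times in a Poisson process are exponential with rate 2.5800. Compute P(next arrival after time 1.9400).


P(X > t) = exp(-lambda * t)
= exp(-2.5800 * 1.9400)
= exp(-5.0052) = 0.0067

0.0067


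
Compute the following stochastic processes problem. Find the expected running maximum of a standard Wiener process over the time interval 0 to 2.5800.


E(max B(s)) = sqrt(2t/pi)
= sqrt(2*2.5800/pi)
= sqrt(1.6425)
= 1.2816

1.2816


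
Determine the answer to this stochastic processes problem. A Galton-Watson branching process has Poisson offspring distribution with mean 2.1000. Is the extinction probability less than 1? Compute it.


Since mu = 2.1000 > 1, extinction prob q < 1.
Solve s = exp(mu*(s-1)) iteratively.
q = 0.1779

0.1779


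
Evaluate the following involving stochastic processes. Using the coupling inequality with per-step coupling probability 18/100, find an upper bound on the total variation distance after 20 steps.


TV distance bound <= (1-delta)^n
= (1 - 0.1800)^20
= 0.8200^20
= 0.0189

0.0189


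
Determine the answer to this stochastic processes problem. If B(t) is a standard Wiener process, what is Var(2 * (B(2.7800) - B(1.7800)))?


Var(alpha*(B(t)-B(s))) = alpha^2 * (t-s)
= 2^2 * (2.7800 - 1.7800)
= 4 * 1.0000
= 4.0000

4.0000


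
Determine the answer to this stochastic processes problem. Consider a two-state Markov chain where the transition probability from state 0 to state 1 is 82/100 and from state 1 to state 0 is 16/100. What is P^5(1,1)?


Computing P^5 by matrix multiplication.
P = [[0.1800, 0.8200], [0.1600, 0.8400]]
After raising P to the power 5:
P^5(1,1) = 0.8367

0.8367


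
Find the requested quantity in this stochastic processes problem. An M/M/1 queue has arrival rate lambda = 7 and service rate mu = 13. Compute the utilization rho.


rho = lambda/mu
= 7/13
= 0.5385

0.5385


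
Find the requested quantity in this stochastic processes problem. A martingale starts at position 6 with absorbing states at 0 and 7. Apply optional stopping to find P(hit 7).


By optional stopping theorem: E(M at tau) = M(0) = 6
P(hit 7)*7 + P(hit 0)*0 = 6
P(hit 7) = (6 - 0)/(7 - 0) = 6/7 = 0.8571

0.8571


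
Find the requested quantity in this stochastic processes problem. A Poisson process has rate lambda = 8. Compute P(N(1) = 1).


P(N(t)=k) = (lambda*t)^k * exp(-lambda*t) / k!
lambda*t = 8
= 8^1 * exp(-8) / 1!
= 8 * 3.3546e-04 / 1
= 0.0027

0.0027


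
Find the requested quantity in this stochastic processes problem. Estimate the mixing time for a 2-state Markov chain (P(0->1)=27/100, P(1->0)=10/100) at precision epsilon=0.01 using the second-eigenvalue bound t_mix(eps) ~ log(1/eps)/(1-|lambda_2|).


lambda_2 = |1 - p01 - p10| = |1 - 0.2700 - 0.1000| = 0.6300
t_mix ~ log(1/eps)/(1 - |lambda_2|)
= log(100)/(1 - 0.6300) = 4.6052/0.3700
= 12.4464

12.4464


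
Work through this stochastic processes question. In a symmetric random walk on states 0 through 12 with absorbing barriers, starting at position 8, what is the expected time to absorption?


For symmetric RW on 0,...,N with absorbing barriers, E(i) = i*(N-i)
E(8) = 8 * 4 = 32

32


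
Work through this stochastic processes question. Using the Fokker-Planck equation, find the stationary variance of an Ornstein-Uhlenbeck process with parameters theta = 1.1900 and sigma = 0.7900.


Stationary variance = sigma^2 / (2*theta)
= 0.7900^2 / (2*1.1900)
= 0.6241 / 2.3800
= 0.2622

0.2622


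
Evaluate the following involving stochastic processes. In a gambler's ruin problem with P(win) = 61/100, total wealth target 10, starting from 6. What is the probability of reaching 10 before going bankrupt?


Gambler's ruin formula:
r = q/p = 0.3900/0.6100 = 0.6393
P(win) = (1 - r^i)/(1 - r^N)
= (1 - 0.6393^6)/(1 - 0.6393^10)
= 0.9425

0.9425


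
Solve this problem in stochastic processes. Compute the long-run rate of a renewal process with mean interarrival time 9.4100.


Long-run renewal rate = 1/E(X)
= 1/9.4100
= 0.1063

0.1063


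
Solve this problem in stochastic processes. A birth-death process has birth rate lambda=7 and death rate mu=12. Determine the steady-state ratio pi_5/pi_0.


For birth-death process, pi_n/pi_0 = (lambda/mu)^n
= (7/12)^5
= 0.0675

0.0675


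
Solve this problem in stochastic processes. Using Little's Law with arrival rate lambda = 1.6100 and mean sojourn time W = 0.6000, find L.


Little's Law: L = lambda * W
= 1.6100 * 0.6000
= 0.9660

0.9660


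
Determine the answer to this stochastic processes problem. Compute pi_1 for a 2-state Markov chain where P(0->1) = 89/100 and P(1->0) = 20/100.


Stationary distribution: pi_0 = p10/(p01+p10), pi_1 = p01/(p01+p10)
p01 = 0.8900, p10 = 0.2000
pi_1 = 0.8165

0.8165


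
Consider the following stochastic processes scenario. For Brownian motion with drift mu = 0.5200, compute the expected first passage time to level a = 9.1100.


Expected first passage time = a/mu
= 9.1100/0.5200
= 17.5192

17.5192


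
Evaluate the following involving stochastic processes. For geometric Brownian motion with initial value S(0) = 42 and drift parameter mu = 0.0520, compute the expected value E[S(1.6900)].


E[S(t)] = S(0) * exp(mu * t)
= 42 * exp(0.0520 * 1.6900)
= 42 * 1.0919
= 45.8580

45.8580


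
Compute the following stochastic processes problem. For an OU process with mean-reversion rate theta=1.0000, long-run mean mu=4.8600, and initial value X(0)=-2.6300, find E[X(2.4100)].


E[X(t)] = mu + (X(0) - mu)*exp(-theta*t)
= 4.8600 + (-2.6300 - 4.8600)*exp(-1.0000*2.4100)
= 4.8600 + -7.4900 * 0.0898
= 4.1873

4.1873


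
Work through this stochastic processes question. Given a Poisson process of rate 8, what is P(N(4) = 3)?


P(N(t)=k) = (lambda*t)^k * exp(-lambda*t) / k!
lambda*t = 32
= 32^3 * exp(-32) / 3!
= 32768 * 1.2664e-14 / 6
= 6.9163e-11

6.9163e-11


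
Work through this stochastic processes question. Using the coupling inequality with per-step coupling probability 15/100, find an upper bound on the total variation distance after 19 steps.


TV distance bound <= (1-delta)^n
= (1 - 0.1500)^19
= 0.8500^19
= 0.0456

0.0456


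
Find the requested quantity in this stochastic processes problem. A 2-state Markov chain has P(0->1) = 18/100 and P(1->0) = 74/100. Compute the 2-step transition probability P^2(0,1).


Computing P^2 by matrix multiplication.
P = [[0.8200, 0.1800], [0.7400, 0.2600]]
After raising P to the power 2:
P^2(0,1) = 0.1944

0.1944


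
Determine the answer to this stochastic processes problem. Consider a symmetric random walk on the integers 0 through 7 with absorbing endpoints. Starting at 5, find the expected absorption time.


For symmetric RW on 0,...,N with absorbing barriers, E(i) = i*(N-i)
E(5) = 5 * 2 = 10

10


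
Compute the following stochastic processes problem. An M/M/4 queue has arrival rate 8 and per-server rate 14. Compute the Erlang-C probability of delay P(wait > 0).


a = lambda/mu = 0.5714
rho = a/c = 0.1429
Erlang-C formula applied:
C(c,a) = 0.0029

0.0029


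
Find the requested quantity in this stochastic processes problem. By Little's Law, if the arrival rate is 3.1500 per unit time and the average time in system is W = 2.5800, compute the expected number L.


Little's Law: L = lambda * W
= 3.1500 * 2.5800
= 8.1270

8.1270


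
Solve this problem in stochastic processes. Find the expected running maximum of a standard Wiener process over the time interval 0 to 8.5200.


E(max B(s)) = sqrt(2t/pi)
= sqrt(2*8.5200/pi)
= sqrt(5.4240)
= 2.3289

2.3289


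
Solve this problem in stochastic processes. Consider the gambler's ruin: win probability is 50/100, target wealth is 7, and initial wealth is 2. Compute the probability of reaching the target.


p = 1/2: P(win) = i/N = 2/7
= 0.2857

0.2857


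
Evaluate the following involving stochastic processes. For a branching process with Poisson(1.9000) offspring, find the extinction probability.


Since mu = 1.9000 > 1, extinction prob q < 1.
Solve s = exp(mu*(s-1)) iteratively.
q = 0.2328

0.2328


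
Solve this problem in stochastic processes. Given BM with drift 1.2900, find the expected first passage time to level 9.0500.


Expected first passage time = a/mu
= 9.0500/1.2900
= 7.0155

7.0155


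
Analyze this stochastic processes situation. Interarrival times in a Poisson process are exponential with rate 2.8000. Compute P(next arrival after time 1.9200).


P(X > t) = exp(-lambda * t)
= exp(-2.8000 * 1.9200)
= exp(-5.3760) = 0.0046

0.0046


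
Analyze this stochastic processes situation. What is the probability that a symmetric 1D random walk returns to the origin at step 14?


P(S(14) = 0) = C(14,7) / 4^7
= 3432 / 16384
= 0.2095

0.2095


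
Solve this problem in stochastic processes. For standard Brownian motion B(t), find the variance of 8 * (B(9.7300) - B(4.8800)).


Var(alpha*(B(t)-B(s))) = alpha^2 * (t-s)
= 8^2 * (9.7300 - 4.8800)
= 64 * 4.8500
= 310.4000

310.4000


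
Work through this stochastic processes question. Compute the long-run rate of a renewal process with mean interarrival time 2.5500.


Long-run renewal rate = 1/E(X)
= 1/2.5500
= 0.3922

0.3922


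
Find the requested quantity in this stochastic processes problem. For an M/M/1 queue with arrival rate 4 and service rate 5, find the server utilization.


rho = lambda/mu
= 4/5
= 0.8000

0.8000


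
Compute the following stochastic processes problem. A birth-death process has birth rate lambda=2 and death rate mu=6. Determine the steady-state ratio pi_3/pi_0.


For birth-death process, pi_n/pi_0 = (lambda/mu)^n
= (2/6)^3
= 0.0370

0.0370


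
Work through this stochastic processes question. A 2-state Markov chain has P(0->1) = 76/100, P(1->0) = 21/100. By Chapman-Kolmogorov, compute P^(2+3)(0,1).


P^5 = P^2 * P^3
Computing via matrix multiplication of the transition matrix.
Entry (0,1) of P^5 = 0.7835

0.7835


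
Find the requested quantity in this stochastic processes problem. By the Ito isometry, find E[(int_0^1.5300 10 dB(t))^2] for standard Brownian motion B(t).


By Ito isometry: E[(int f dB)^2] = int f^2 dt
= 10^2 * 1.5300
= 100 * 1.5300 = 153.0000

153.0000


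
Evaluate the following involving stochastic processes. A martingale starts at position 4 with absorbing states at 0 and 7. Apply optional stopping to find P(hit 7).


By optional stopping theorem: E(M at tau) = M(0) = 4
P(hit 7)*7 + P(hit 0)*0 = 4
P(hit 7) = (4 - 0)/(7 - 0) = 4/7 = 0.5714

0.5714


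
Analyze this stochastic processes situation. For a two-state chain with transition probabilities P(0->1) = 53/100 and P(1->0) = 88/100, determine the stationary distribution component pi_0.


Stationary distribution: pi_0 = p10/(p01+p10), pi_1 = p01/(p01+p10)
p01 = 0.5300, p10 = 0.8800
pi_0 = 0.6241

0.6241


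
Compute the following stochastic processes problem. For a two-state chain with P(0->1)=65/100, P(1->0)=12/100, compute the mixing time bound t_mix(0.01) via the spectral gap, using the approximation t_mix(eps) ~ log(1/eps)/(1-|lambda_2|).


lambda_2 = |1 - p01 - p10| = |1 - 0.6500 - 0.1200| = 0.2300
t_mix ~ log(1/eps)/(1 - |lambda_2|)
= log(100)/(1 - 0.2300) = 4.6052/0.7700
= 5.9807

5.9807


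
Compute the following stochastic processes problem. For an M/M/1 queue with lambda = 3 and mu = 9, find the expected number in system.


rho = 3/9 = 0.3333
L = rho/(1-rho)
= 0.3333/0.6667
= 0.5000

0.5000


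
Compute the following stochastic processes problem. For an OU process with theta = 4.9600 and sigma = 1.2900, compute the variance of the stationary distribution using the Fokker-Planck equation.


Stationary variance = sigma^2 / (2*theta)
= 1.2900^2 / (2*4.9600)
= 1.6641 / 9.9200
= 0.1678

0.1678


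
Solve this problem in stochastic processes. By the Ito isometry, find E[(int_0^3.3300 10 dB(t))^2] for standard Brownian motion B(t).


By Ito isometry: E[(int f dB)^2] = int f^2 dt
= 10^2 * 3.3300
= 100 * 3.3300 = 333.0000

333.0000


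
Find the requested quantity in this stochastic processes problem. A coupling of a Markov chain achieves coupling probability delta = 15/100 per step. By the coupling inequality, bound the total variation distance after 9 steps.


TV distance bound <= (1-delta)^n
= (1 - 0.1500)^9
= 0.8500^9
= 0.2316

0.2316


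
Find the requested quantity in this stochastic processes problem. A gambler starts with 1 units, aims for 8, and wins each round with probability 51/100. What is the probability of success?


Gambler's ruin formula:
r = q/p = 0.4900/0.5100 = 0.9608
P(win) = (1 - r^i)/(1 - r^N)
= (1 - 0.9608^1)/(1 - 0.9608^8)
= 0.1432

0.1432


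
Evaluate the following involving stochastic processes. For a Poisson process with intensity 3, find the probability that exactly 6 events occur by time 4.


P(N(t)=k) = (lambda*t)^k * exp(-lambda*t) / k!
lambda*t = 12
= 12^6 * exp(-12) / 6!
= 2985984 * 6.1442e-06 / 720
= 0.0255

0.0255


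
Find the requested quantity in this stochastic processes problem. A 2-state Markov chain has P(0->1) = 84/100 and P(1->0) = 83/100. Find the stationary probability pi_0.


Stationary distribution: pi_0 = p10/(p01+p10), pi_1 = p01/(p01+p10)
p01 = 0.8400, p10 = 0.8300
pi_0 = 0.4970

0.4970


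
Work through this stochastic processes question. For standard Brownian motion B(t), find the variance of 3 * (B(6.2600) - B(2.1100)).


Var(alpha*(B(t)-B(s))) = alpha^2 * (t-s)
= 3^2 * (6.2600 - 2.1100)
= 9 * 4.1500
= 37.3500

37.3500


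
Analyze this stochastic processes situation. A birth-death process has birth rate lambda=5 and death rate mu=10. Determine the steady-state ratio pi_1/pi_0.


For birth-death process, pi_n/pi_0 = (lambda/mu)^n
= (5/10)^1
= 0.5000

0.5000


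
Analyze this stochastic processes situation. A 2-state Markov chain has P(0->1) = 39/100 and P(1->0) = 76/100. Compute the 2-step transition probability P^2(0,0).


Computing P^2 by matrix multiplication.
P = [[0.6100, 0.3900], [0.7600, 0.2400]]
After raising P to the power 2:
P^2(0,0) = 0.6685

0.6685


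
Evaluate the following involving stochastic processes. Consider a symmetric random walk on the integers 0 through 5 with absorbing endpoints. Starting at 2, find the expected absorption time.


For symmetric RW on 0,...,N with absorbing barriers, E(i) = i*(N-i)
E(2) = 2 * 3 = 6

6


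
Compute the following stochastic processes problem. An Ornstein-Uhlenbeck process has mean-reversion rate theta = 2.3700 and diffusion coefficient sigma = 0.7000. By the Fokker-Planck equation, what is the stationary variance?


Stationary variance = sigma^2 / (2*theta)
= 0.7000^2 / (2*2.3700)
= 0.4900 / 4.7400
= 0.1034

0.1034


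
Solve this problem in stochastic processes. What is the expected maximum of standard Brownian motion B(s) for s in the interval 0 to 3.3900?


E(max B(s)) = sqrt(2t/pi)
= sqrt(2*3.3900/pi)
= sqrt(2.1581)
= 1.4691

1.4691


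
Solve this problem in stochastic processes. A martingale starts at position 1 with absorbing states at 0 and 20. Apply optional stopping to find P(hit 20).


By optional stopping theorem: E(M at tau) = M(0) = 1
P(hit 20)*20 + P(hit 0)*0 = 1
P(hit 20) = (1 - 0)/(20 - 0) = 1/20 = 0.0500

0.0500


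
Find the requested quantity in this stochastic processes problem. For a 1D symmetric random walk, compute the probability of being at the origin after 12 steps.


P(S(12) = 0) = C(12,6) / 4^6
= 924 / 4096
= 0.2256

0.2256


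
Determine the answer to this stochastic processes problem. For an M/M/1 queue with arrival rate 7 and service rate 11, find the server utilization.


rho = lambda/mu
= 7/11
= 0.6364

0.6364


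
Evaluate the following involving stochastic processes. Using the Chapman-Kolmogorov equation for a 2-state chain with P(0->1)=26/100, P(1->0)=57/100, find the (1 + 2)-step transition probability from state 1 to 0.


P^3 = P^1 * P^2
Computing via matrix multiplication of the transition matrix.
Entry (1,0) of P^3 = 0.6834

0.6834


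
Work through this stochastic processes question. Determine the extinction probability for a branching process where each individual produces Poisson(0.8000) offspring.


Since mu = 0.8000 <= 1, extinction probability = 1.

1.0000


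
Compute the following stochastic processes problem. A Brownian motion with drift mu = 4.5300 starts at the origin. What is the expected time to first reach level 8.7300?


Expected first passage time = a/mu
= 8.7300/4.5300
= 1.9272

1.9272


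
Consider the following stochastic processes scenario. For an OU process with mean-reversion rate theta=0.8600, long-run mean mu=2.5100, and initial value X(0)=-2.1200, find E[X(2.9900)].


E[X(t)] = mu + (X(0) - mu)*exp(-theta*t)
= 2.5100 + (-2.1200 - 2.5100)*exp(-0.8600*2.9900)
= 2.5100 + -4.6300 * 0.0764
= 2.1561

2.1561


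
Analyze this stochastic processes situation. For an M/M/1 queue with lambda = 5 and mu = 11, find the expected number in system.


rho = 5/11 = 0.4545
L = rho/(1-rho)
= 0.4545/0.5455
= 0.8333

0.8333


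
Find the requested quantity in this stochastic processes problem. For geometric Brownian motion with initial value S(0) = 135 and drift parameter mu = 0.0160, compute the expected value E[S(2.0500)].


E[S(t)] = S(0) * exp(mu * t)
= 135 * exp(0.0160 * 2.0500)
= 135 * 1.0333
= 139.5014

139.5014


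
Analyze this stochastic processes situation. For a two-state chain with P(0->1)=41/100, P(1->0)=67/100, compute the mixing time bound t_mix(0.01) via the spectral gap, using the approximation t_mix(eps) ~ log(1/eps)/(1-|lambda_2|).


lambda_2 = |1 - p01 - p10| = |1 - 0.4100 - 0.6700| = 0.0800
t_mix ~ log(1/eps)/(1 - |lambda_2|)
= log(100)/(1 - 0.0800) = 4.6052/0.9200
= 5.0056

5.0056


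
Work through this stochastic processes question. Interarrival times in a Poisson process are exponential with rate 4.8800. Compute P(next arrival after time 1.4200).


P(X > t) = exp(-lambda * t)
= exp(-4.8800 * 1.4200)
= exp(-6.9296) = 9.7839e-04

9.7839e-04


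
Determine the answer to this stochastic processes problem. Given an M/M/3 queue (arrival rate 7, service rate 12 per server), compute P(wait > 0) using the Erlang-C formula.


a = lambda/mu = 0.5833
rho = a/c = 0.1944
Erlang-C formula applied:
C(c,a) = 0.0229

0.0229


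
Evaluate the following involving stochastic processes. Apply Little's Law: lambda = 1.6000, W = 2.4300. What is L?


Little's Law: L = lambda * W
= 1.6000 * 2.4300
= 3.8880

3.8880


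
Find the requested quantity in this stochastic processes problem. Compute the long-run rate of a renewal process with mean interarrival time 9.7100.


Long-run renewal rate = 1/E(X)
= 1/9.7100
= 0.1030

0.1030


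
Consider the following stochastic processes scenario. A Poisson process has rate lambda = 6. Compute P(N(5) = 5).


P(N(t)=k) = (lambda*t)^k * exp(-lambda*t) / k!
lambda*t = 30
= 30^5 * exp(-30) / 5!
= 24300000 * 9.3576e-14 / 120
= 1.8949e-08

1.8949e-08


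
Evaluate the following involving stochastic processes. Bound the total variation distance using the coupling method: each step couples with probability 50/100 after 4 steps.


TV distance bound <= (1-delta)^n
= (1 - 0.5000)^4
= 0.5000^4
= 0.0625

0.0625


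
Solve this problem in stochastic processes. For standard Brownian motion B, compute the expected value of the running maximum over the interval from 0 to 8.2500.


E(max B(s)) = sqrt(2t/pi)
= sqrt(2*8.2500/pi)
= sqrt(5.2521)
= 2.2917

2.2917


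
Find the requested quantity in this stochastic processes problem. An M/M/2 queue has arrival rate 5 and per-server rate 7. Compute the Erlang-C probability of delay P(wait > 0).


a = lambda/mu = 0.7143
rho = a/c = 0.3571
Erlang-C formula applied:
C(c,a) = 0.1880

0.1880


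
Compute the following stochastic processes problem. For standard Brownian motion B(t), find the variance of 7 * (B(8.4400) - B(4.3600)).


Var(alpha*(B(t)-B(s))) = alpha^2 * (t-s)
= 7^2 * (8.4400 - 4.3600)
= 49 * 4.0800
= 199.9200

199.9200


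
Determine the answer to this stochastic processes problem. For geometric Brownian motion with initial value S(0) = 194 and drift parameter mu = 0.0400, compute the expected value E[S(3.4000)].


E[S(t)] = S(0) * exp(mu * t)
= 194 * exp(0.0400 * 3.4000)
= 194 * 1.1457
= 222.2623

222.2623


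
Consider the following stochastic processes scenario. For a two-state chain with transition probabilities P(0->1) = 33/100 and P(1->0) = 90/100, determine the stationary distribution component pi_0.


Stationary distribution: pi_0 = p10/(p01+p10), pi_1 = p01/(p01+p10)
p01 = 0.3300, p10 = 0.9000
pi_0 = 0.7317

0.7317


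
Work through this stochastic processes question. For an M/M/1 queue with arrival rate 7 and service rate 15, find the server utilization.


rho = lambda/mu
= 7/15
= 0.4667

0.4667


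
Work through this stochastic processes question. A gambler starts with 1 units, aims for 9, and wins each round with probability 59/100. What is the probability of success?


Gambler's ruin formula:
r = q/p = 0.4100/0.5900 = 0.6949
P(win) = (1 - r^i)/(1 - r^N)
= (1 - 0.6949^1)/(1 - 0.6949^9)
= 0.3171

0.3171


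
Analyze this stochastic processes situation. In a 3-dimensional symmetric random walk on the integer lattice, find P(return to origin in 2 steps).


P(return in 2 steps) = P(reverse first step) = 1/(2d)
= 1/6
= 0.1667

0.1667


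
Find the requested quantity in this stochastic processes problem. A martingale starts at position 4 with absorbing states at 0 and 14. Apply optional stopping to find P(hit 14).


By optional stopping theorem: E(M at tau) = M(0) = 4
P(hit 14)*14 + P(hit 0)*0 = 4
P(hit 14) = (4 - 0)/(14 - 0) = 2/7 = 0.2857

0.2857


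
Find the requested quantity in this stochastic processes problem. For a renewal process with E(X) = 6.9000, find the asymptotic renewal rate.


Long-run renewal rate = 1/E(X)
= 1/6.9000
= 0.1449

0.1449


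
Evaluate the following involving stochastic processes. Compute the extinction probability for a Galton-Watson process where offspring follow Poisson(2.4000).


Since mu = 2.4000 > 1, extinction prob q < 1.
Solve s = exp(mu*(s-1)) iteratively.
q = 0.1214

0.1214


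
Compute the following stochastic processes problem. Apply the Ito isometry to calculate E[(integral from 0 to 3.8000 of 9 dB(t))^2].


By Ito isometry: E[(int f dB)^2] = int f^2 dt
= 9^2 * 3.8000
= 81 * 3.8000 = 307.8000

307.8000


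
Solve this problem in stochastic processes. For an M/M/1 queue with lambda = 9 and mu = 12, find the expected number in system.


rho = 9/12 = 0.7500
L = rho/(1-rho)
= 0.7500/0.2500
= 3.0000

3.0000


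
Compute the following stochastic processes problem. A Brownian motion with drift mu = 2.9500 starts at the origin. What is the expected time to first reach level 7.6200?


Expected first passage time = a/mu
= 7.6200/2.9500
= 2.5831

2.5831


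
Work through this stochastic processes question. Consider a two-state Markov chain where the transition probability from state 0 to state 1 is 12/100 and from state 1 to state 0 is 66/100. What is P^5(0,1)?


Computing P^5 by matrix multiplication.
P = [[0.8800, 0.1200], [0.6600, 0.3400]]
After raising P to the power 5:
P^5(0,1) = 0.1538

0.1538


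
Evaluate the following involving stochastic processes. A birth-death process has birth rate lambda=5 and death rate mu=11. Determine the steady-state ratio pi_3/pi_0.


For birth-death process, pi_n/pi_0 = (lambda/mu)^n
= (5/11)^3
= 0.0939

0.0939


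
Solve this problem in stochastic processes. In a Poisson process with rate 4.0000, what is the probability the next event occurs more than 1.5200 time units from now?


P(X > t) = exp(-lambda * t)
= exp(-4.0000 * 1.5200)
= exp(-6.0800) = 0.0023

0.0023


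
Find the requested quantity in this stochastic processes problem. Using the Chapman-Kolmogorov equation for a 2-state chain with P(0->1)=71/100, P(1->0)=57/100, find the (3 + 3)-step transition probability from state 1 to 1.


P^6 = P^3 * P^3
Computing via matrix multiplication of the transition matrix.
Entry (1,1) of P^6 = 0.5549

0.5549


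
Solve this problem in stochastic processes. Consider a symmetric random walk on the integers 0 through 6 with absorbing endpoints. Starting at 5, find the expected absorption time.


For symmetric RW on 0,...,N with absorbing barriers, E(i) = i*(N-i)
E(5) = 5 * 1 = 5

5


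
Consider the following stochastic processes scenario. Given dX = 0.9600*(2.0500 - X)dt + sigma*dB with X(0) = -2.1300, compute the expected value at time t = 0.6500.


E[X(t)] = mu + (X(0) - mu)*exp(-theta*t)
= 2.0500 + (-2.1300 - 2.0500)*exp(-0.9600*0.6500)
= 2.0500 + -4.1800 * 0.5358
= -0.1896

-0.1896


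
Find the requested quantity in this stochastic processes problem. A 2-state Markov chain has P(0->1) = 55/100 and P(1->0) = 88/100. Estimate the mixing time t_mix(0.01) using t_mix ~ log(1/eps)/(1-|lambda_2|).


lambda_2 = |1 - p01 - p10| = |1 - 0.5500 - 0.8800| = 0.4300
t_mix ~ log(1/eps)/(1 - |lambda_2|)
= log(100)/(1 - 0.4300) = 4.6052/0.5700
= 8.0792

8.0792


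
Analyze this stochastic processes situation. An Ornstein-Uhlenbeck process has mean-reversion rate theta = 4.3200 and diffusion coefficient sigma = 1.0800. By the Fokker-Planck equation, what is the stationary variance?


Stationary variance = sigma^2 / (2*theta)
= 1.0800^2 / (2*4.3200)
= 1.1664 / 8.6400
= 0.1350

0.1350


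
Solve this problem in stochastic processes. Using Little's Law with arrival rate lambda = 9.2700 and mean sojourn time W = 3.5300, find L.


Little's Law: L = lambda * W
= 9.2700 * 3.5300
= 32.7231

32.7231


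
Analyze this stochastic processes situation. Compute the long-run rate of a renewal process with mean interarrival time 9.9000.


Long-run renewal rate = 1/E(X)
= 1/9.9000
= 0.1010

0.1010


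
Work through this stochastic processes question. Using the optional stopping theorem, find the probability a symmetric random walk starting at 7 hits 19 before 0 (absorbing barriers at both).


By optional stopping theorem: E(M at tau) = M(0) = 7
P(hit 19)*19 + P(hit 0)*0 = 7
P(hit 19) = (7 - 0)/(19 - 0) = 7/19 = 0.3684

0.3684


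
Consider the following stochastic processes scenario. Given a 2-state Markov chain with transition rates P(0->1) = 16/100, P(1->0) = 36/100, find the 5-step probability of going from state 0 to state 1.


Computing P^5 by matrix multiplication.
P = [[0.8400, 0.1600], [0.3600, 0.6400]]
After raising P to the power 5:
P^5(0,1) = 0.2999

0.2999


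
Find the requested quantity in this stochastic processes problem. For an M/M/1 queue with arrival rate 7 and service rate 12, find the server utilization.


rho = lambda/mu
= 7/12
= 0.5833

0.5833
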